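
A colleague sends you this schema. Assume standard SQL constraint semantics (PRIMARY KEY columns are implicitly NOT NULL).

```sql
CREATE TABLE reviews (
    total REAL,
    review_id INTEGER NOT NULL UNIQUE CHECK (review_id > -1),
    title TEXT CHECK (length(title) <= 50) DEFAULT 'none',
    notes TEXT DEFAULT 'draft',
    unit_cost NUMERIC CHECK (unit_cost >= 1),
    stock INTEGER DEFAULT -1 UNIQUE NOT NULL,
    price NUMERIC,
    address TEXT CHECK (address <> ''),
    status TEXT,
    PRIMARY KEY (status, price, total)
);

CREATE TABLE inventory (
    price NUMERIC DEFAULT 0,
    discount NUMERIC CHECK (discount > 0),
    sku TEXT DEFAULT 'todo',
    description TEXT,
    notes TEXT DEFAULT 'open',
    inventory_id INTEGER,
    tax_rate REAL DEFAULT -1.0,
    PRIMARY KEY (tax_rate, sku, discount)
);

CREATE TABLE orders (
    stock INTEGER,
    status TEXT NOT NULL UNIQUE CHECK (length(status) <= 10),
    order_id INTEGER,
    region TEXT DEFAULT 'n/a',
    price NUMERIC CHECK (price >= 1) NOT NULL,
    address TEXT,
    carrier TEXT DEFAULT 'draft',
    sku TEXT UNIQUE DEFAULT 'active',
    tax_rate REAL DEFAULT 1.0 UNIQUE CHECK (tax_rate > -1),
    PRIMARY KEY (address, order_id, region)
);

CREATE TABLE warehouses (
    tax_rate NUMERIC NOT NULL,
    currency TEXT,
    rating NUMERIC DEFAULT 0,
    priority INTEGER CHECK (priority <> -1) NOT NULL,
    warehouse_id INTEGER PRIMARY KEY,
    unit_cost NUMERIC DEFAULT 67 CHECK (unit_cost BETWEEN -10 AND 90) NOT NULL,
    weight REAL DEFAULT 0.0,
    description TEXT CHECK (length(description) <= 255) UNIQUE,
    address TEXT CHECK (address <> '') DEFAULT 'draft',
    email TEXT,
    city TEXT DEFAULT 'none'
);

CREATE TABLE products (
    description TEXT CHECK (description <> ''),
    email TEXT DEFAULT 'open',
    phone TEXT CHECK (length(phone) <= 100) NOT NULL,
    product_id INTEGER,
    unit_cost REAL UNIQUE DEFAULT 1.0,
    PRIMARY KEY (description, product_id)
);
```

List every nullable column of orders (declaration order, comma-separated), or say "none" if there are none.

- stock: no NOT NULL constraint applies → nullable.
- status: declared NOT NULL → not nullable.
- order_id: part of the PRIMARY KEY, which implies NOT NULL → not nullable.
- region: part of the PRIMARY KEY, which implies NOT NULL → not nullable.
- price: declared NOT NULL → not nullable.
- address: part of the PRIMARY KEY, which implies NOT NULL → not nullable.
- carrier: DEFAULT only fills an omitted column; an explicit NULL is still allowed → nullable.
- sku: UNIQUE does not imply NOT NULL → nullable.
- tax_rate: CHECK does not forbid NULL (a CHECK constraint passes when its expression is NULL) → nullable.

stock, carrier, sku, tax_rate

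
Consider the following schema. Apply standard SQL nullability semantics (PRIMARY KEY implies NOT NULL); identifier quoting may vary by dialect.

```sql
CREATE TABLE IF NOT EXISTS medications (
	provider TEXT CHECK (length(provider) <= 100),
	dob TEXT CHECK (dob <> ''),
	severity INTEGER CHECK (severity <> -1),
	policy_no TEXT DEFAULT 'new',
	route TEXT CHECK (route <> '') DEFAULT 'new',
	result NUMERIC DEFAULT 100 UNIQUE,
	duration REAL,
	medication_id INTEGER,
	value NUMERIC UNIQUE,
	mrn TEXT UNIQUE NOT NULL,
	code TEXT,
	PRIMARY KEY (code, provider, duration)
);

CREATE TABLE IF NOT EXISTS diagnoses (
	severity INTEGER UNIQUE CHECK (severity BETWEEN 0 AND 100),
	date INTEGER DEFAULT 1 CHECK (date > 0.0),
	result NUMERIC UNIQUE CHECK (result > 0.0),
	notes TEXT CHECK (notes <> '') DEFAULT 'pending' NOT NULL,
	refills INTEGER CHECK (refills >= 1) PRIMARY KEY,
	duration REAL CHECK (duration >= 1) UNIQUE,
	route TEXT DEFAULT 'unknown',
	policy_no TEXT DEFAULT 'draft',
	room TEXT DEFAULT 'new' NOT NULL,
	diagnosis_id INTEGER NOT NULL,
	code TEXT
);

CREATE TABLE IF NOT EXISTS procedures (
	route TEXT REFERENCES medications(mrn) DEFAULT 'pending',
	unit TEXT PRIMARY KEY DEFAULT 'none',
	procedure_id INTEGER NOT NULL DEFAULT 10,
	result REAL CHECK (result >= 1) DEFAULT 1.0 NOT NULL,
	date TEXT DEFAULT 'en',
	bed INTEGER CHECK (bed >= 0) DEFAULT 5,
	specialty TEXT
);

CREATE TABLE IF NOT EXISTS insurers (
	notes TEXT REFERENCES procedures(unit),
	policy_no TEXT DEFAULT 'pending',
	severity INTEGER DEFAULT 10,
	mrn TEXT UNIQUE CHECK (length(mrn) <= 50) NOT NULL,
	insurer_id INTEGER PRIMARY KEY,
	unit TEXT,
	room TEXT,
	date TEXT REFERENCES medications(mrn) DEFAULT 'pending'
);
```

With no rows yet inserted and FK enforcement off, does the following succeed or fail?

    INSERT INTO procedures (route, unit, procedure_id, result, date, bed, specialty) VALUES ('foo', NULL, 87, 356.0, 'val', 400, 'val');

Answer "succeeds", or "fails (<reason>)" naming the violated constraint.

fails (NOT NULL on unit)

unit is explicitly set to NULL, but unit is part of the PRIMARY KEY (implied NOT NULL).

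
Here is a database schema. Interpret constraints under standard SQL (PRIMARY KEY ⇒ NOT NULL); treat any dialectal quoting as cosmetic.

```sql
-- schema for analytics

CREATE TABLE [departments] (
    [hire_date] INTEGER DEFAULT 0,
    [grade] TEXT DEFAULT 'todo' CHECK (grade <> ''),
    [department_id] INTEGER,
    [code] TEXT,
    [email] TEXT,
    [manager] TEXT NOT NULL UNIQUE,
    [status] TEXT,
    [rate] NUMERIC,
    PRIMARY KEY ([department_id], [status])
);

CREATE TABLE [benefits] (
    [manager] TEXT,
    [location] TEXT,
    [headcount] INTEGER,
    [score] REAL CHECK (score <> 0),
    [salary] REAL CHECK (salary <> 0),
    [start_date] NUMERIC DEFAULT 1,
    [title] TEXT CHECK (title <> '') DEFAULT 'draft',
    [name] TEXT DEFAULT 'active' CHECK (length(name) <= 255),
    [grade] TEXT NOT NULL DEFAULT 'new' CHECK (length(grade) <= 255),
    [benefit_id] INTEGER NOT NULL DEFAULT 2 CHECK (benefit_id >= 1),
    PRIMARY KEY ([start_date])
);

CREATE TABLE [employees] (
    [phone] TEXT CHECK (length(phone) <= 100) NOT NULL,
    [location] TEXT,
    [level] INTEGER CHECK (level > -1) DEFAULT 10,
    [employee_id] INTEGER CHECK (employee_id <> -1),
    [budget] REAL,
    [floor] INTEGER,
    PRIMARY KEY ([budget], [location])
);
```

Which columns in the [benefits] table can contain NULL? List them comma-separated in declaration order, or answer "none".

manager, location, headcount, score, salary, title, name

- manager: no NOT NULL constraint applies → nullable.
- location: no NOT NULL constraint applies → nullable.
- headcount: no NOT NULL constraint applies → nullable.
- score: CHECK does not forbid NULL (a CHECK constraint passes when its expression is NULL) → nullable.
- salary: CHECK does not forbid NULL (a CHECK constraint passes when its expression is NULL) → nullable.
- start_date: part of the PRIMARY KEY, which implies NOT NULL → not nullable.
- title: CHECK does not forbid NULL (a CHECK constraint passes when its expression is NULL) → nullable.
- name: CHECK does not forbid NULL (a CHECK constraint passes when its expression is NULL) → nullable.
- grade: declared NOT NULL → not nullable.
- benefit_id: declared NOT NULL → not nullable.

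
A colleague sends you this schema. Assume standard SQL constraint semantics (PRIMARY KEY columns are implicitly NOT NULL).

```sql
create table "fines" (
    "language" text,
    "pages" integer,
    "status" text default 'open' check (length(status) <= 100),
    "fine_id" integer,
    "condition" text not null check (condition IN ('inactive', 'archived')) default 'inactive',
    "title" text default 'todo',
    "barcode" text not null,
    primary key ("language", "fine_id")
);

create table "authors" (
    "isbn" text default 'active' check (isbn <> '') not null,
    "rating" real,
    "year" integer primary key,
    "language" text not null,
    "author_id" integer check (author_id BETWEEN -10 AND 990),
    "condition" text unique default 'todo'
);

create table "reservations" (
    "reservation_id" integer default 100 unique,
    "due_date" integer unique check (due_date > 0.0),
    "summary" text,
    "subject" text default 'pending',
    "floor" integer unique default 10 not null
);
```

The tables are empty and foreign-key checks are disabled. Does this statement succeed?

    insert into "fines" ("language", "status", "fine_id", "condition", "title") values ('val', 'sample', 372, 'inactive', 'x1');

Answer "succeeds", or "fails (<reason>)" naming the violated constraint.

fails (NOT NULL on barcode)

barcode is omitted from the column list and has no DEFAULT, so it would receive NULL.
But barcode is declared NOT NULL.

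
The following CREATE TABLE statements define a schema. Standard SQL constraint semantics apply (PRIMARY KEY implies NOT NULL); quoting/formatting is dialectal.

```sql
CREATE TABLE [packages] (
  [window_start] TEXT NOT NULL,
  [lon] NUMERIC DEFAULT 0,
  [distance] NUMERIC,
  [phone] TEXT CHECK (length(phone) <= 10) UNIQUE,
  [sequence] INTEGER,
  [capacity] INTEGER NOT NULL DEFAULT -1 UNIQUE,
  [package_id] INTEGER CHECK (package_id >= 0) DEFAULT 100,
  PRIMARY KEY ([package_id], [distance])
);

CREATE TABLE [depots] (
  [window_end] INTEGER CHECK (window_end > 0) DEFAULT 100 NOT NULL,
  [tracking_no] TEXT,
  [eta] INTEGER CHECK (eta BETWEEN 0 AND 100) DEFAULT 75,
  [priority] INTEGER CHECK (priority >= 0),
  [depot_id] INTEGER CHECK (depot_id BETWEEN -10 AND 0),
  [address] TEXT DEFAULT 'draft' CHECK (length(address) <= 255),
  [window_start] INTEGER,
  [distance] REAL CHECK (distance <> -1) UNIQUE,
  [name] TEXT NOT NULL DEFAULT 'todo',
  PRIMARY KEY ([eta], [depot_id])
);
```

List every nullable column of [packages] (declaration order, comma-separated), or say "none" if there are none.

lon, phone, sequence

- window_start: declared NOT NULL → not nullable.
- lon: DEFAULT only fills an omitted column; an explicit NULL is still allowed → nullable.
- distance: part of the PRIMARY KEY, which implies NOT NULL → not nullable.
- phone: CHECK does not forbid NULL (a CHECK constraint passes when its expression is NULL) → nullable.
- sequence: no NOT NULL constraint applies → nullable.
- capacity: declared NOT NULL → not nullable.
- package_id: part of the PRIMARY KEY, which implies NOT NULL → not nullable.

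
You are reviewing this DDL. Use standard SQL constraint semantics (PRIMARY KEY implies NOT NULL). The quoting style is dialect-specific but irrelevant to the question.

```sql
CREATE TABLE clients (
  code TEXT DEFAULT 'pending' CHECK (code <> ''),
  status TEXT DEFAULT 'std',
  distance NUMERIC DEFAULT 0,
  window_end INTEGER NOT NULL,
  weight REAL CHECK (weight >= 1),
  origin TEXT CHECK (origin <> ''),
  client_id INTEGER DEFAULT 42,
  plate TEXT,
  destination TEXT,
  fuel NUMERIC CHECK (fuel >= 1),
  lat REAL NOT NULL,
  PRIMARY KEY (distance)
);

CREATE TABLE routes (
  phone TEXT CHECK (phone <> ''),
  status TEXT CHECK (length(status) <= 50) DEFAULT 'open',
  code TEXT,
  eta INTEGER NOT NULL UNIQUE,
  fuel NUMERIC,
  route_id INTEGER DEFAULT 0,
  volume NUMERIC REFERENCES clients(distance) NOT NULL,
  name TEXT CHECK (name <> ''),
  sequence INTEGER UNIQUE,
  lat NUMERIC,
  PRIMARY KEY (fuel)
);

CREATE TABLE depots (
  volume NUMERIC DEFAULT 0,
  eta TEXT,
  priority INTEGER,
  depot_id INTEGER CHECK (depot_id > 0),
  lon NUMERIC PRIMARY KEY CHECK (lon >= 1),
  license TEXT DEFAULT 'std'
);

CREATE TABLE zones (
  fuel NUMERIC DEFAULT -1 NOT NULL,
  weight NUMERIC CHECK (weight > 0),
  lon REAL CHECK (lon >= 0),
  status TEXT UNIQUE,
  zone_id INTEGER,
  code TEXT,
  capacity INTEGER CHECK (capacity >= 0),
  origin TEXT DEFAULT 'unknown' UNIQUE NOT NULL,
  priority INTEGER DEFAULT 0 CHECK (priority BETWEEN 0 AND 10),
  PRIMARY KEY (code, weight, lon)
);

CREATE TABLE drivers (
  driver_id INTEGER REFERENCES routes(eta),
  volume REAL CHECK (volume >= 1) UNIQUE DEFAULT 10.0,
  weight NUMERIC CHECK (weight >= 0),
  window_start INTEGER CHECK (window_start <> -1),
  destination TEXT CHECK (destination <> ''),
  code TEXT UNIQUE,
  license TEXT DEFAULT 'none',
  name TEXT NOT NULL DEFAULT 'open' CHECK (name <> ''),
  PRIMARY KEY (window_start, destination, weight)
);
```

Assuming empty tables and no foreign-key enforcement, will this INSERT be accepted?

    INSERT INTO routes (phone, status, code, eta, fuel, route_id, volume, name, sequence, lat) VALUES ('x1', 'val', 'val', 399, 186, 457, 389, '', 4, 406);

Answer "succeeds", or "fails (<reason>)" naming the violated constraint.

fails (CHECK on name)

The value '' for name violates CHECK (name <> '').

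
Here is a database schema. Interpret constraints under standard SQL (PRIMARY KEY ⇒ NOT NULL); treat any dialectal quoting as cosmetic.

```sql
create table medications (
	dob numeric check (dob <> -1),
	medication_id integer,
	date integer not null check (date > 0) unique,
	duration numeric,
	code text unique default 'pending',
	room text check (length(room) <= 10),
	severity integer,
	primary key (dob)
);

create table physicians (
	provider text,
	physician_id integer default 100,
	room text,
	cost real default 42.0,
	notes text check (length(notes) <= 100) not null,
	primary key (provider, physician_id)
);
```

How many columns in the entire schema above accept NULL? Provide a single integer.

7

medications: 5 nullable (medication_id, duration, code, room, severity — PK (dob) and explicit NOT NULL columns excluded).
physicians: 2 nullable (room, cost — PK (provider, physician_id) and explicit NOT NULL columns excluded).
Total: 5 + 2 = 7.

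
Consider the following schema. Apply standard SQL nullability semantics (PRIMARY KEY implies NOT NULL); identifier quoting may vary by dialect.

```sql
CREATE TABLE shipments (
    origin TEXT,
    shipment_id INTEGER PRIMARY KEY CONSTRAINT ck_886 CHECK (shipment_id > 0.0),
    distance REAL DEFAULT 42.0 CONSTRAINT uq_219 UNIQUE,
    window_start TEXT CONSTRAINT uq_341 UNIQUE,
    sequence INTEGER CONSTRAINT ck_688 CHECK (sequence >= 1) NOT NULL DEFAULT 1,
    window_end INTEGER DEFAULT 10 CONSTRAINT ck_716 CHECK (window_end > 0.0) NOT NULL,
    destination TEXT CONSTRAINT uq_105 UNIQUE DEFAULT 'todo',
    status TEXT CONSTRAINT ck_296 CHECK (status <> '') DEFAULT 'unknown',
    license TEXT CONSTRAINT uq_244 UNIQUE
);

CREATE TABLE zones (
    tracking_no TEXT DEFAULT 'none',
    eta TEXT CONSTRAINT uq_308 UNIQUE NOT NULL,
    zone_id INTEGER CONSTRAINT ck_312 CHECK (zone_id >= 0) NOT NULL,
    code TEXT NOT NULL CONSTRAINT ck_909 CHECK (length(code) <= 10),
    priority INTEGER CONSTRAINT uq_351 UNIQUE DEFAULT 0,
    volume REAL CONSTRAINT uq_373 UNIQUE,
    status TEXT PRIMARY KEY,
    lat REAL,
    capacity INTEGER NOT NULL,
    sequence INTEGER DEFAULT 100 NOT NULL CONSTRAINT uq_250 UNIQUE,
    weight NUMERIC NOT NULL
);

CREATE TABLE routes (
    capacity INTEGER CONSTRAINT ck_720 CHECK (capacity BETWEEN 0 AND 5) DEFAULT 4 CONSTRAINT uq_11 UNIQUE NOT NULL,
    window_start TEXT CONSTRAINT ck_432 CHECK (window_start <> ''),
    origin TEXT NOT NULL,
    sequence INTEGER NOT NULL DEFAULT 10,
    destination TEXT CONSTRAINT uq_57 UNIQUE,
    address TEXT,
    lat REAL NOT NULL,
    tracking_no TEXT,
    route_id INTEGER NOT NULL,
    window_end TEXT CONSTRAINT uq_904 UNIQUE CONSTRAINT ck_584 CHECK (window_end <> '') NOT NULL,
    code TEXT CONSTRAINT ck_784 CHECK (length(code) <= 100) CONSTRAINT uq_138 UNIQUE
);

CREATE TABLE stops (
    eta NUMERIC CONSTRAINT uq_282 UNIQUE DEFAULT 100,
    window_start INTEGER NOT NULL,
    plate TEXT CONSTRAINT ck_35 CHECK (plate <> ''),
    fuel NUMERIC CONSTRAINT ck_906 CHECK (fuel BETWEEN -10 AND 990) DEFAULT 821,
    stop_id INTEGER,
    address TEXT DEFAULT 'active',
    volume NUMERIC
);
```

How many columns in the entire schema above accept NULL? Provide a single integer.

21

shipments: 6 nullable (origin, distance, window_start, destination, status, license — PK (shipment_id) and explicit NOT NULL columns excluded).
zones: 4 nullable (tracking_no, priority, volume, lat — PK (status) and explicit NOT NULL columns excluded).
routes: 5 nullable (window_start, destination, address, tracking_no, code — PK none and explicit NOT NULL columns excluded).
stops: 6 nullable (eta, plate, fuel, stop_id, address, volume — PK none and explicit NOT NULL columns excluded).
Total: 6 + 4 + 5 + 6 = 21.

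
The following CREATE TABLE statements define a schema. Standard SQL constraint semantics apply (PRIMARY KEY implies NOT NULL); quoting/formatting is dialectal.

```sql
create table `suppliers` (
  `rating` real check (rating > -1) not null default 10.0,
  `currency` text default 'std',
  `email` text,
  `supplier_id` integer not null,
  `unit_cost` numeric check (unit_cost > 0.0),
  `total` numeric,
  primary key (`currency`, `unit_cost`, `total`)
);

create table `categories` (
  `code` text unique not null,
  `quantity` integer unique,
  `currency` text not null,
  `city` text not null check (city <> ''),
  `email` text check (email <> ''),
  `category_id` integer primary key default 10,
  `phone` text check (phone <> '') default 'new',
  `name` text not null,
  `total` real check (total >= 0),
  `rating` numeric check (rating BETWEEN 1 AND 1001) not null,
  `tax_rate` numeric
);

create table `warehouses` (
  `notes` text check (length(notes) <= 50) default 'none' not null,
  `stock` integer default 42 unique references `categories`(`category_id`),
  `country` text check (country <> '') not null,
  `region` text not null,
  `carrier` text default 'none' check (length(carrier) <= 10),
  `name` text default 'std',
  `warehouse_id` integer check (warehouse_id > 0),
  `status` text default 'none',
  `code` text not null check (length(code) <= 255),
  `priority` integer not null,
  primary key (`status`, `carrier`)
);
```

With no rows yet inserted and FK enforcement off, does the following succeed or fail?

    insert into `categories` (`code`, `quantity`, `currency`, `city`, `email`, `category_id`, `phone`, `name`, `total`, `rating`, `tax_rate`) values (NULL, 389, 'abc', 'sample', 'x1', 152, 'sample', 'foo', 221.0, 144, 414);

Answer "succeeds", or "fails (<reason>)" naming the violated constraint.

code is explicitly set to NULL, but code is declared NOT NULL.

fails (NOT NULL on code)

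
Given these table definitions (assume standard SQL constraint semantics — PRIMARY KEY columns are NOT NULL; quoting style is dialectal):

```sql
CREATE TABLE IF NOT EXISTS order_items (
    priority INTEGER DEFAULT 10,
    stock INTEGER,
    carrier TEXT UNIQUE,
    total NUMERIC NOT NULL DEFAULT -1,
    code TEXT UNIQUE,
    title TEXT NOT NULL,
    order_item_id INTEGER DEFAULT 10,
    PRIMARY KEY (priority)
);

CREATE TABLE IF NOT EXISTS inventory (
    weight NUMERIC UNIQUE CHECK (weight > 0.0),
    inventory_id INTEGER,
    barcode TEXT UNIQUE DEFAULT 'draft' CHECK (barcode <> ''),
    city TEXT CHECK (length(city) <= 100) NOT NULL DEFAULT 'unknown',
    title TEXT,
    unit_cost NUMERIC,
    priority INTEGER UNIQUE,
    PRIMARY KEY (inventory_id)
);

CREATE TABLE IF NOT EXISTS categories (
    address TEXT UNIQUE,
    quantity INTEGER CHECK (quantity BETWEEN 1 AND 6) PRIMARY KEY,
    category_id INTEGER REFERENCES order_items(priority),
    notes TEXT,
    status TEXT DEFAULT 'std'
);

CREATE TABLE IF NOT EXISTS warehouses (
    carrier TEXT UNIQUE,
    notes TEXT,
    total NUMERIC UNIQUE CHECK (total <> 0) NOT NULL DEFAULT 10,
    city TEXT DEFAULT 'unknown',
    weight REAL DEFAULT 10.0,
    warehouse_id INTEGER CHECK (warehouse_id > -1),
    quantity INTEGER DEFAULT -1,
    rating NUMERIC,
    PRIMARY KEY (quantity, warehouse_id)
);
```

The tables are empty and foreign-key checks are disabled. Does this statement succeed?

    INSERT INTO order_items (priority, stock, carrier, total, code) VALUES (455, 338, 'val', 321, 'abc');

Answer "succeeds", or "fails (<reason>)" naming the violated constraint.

title is omitted from the column list and has no DEFAULT, so it would receive NULL.
But title is declared NOT NULL.

fails (NOT NULL on title)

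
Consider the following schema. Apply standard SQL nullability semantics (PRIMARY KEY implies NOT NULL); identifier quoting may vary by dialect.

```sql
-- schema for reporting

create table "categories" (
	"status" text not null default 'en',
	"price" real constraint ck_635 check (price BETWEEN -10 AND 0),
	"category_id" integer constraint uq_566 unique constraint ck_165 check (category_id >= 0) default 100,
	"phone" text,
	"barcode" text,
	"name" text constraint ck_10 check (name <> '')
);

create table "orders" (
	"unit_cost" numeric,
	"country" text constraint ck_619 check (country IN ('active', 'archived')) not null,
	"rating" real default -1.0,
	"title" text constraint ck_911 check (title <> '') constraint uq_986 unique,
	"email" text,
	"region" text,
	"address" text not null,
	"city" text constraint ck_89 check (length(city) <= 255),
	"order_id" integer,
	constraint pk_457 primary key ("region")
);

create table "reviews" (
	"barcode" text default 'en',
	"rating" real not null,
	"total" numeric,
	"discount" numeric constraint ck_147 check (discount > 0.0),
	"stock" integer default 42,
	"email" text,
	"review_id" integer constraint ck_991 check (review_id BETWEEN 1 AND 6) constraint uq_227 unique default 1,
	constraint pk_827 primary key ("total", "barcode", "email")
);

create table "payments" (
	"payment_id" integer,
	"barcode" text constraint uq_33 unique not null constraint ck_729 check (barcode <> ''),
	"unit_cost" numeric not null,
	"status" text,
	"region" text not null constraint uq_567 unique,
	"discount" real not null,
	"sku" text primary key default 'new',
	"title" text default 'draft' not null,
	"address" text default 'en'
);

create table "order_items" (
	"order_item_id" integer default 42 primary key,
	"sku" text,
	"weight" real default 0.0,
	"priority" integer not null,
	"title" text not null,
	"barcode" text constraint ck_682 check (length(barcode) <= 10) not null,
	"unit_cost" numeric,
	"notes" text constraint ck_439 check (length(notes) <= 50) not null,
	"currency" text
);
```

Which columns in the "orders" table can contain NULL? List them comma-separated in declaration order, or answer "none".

- unit_cost: no NOT NULL constraint applies → nullable.
- country: declared NOT NULL → not nullable.
- rating: DEFAULT only fills an omitted column; an explicit NULL is still allowed → nullable.
- title: CHECK does not forbid NULL (a CHECK constraint passes when its expression is NULL) → nullable.
- email: no NOT NULL constraint applies → nullable.
- region: part of the PRIMARY KEY, which implies NOT NULL → not nullable.
- address: declared NOT NULL → not nullable.
- city: CHECK does not forbid NULL (a CHECK constraint passes when its expression is NULL) → nullable.
- order_id: no NOT NULL constraint applies → nullable.

unit_cost, rating, title, email, city, order_id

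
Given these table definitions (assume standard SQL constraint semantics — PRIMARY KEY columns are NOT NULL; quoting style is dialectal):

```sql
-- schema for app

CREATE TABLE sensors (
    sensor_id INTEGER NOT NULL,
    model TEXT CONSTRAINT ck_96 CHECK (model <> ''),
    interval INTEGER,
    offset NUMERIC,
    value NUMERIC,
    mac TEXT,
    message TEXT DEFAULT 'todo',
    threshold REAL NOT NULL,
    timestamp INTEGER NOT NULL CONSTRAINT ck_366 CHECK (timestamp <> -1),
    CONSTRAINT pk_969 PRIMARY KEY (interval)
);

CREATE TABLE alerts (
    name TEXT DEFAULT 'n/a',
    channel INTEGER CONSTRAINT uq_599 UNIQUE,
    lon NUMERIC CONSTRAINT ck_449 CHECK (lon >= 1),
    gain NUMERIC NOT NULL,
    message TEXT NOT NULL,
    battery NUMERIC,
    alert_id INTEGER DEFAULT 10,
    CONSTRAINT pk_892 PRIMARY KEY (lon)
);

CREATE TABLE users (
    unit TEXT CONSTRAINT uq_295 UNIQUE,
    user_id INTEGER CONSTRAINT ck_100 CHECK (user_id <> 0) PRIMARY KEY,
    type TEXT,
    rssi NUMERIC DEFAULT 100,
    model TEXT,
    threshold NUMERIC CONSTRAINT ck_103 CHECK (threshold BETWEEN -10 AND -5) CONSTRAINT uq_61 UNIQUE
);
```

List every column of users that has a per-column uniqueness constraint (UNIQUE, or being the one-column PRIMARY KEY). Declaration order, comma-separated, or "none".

- unit: declared UNIQUE → unique.
- user_id: single-column PRIMARY KEY → unique.
- type: no UNIQUE or single-column PK constraint.
- rssi: no UNIQUE or single-column PK constraint.
- model: no UNIQUE or single-column PK constraint.
- threshold: declared UNIQUE → unique.

unit, user_id, threshold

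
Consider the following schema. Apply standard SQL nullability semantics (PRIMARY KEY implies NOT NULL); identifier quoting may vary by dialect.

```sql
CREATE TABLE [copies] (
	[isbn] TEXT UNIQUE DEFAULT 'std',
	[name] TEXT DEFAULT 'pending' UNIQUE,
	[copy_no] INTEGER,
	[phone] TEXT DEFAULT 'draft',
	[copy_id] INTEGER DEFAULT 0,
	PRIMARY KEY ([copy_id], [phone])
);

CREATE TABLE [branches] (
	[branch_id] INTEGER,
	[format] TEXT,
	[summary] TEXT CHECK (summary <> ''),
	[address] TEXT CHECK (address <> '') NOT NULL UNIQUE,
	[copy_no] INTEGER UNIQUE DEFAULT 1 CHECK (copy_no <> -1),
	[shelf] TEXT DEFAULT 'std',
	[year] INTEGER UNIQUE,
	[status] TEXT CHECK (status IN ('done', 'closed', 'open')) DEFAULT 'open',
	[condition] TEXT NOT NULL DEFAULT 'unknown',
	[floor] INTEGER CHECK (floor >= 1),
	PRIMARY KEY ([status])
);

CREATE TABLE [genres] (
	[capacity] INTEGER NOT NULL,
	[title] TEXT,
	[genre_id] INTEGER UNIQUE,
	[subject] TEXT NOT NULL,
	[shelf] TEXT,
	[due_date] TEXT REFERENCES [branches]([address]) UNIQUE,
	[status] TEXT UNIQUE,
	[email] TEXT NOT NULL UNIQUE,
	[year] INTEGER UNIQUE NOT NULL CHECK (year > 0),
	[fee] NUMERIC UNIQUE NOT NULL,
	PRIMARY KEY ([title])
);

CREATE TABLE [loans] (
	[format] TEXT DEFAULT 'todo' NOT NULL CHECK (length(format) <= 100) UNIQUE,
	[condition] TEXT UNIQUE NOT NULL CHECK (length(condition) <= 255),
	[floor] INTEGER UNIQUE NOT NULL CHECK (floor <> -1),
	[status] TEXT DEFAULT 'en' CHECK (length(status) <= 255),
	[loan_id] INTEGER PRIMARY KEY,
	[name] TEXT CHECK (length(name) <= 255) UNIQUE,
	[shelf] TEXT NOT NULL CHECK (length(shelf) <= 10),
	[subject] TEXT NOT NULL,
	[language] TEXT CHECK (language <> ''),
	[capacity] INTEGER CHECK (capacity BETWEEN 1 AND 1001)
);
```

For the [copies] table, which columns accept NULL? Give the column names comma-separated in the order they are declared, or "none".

isbn, name, copy_no

- isbn: UNIQUE does not imply NOT NULL → nullable.
- name: UNIQUE does not imply NOT NULL → nullable.
- copy_no: no NOT NULL constraint applies → nullable.
- phone: part of the PRIMARY KEY, which implies NOT NULL → not nullable.
- copy_id: part of the PRIMARY KEY, which implies NOT NULL → not nullable.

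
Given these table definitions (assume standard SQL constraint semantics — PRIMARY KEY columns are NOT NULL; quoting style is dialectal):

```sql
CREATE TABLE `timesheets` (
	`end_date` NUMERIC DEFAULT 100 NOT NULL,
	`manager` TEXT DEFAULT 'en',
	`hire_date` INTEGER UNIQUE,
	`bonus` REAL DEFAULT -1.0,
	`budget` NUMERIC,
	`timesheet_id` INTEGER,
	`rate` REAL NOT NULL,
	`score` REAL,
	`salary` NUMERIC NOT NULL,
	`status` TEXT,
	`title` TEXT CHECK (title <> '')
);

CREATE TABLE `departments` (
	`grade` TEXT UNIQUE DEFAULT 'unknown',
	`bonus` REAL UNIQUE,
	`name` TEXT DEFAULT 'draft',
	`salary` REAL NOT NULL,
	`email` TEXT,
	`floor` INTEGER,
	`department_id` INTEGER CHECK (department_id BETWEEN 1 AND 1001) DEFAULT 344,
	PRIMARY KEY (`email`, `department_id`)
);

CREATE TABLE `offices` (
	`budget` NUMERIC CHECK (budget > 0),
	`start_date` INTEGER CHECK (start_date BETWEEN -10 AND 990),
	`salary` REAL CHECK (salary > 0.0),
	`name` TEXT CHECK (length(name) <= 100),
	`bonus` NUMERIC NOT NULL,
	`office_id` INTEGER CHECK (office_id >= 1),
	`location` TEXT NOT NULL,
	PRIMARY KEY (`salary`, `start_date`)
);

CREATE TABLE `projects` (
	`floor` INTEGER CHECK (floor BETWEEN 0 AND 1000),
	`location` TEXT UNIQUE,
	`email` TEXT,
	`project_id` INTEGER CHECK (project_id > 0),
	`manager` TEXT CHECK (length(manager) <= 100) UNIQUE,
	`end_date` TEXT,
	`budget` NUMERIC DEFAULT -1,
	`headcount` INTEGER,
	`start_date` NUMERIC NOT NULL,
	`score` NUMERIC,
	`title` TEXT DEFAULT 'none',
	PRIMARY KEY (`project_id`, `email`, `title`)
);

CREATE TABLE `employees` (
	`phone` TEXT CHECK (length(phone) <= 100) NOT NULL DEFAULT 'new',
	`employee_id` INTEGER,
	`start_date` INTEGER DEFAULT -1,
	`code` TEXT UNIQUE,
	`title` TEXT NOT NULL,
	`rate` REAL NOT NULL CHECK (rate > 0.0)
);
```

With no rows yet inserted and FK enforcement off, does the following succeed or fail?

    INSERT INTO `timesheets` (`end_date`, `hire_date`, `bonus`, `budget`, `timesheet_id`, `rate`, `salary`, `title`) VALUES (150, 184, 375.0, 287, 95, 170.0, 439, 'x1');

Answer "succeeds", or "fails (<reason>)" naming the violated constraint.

succeeds

NOT NULL columns: end_date is supplied; rate is supplied; salary is supplied.
CHECK constraints: 'x1' satisfies (title <> '').
No constraint is violated.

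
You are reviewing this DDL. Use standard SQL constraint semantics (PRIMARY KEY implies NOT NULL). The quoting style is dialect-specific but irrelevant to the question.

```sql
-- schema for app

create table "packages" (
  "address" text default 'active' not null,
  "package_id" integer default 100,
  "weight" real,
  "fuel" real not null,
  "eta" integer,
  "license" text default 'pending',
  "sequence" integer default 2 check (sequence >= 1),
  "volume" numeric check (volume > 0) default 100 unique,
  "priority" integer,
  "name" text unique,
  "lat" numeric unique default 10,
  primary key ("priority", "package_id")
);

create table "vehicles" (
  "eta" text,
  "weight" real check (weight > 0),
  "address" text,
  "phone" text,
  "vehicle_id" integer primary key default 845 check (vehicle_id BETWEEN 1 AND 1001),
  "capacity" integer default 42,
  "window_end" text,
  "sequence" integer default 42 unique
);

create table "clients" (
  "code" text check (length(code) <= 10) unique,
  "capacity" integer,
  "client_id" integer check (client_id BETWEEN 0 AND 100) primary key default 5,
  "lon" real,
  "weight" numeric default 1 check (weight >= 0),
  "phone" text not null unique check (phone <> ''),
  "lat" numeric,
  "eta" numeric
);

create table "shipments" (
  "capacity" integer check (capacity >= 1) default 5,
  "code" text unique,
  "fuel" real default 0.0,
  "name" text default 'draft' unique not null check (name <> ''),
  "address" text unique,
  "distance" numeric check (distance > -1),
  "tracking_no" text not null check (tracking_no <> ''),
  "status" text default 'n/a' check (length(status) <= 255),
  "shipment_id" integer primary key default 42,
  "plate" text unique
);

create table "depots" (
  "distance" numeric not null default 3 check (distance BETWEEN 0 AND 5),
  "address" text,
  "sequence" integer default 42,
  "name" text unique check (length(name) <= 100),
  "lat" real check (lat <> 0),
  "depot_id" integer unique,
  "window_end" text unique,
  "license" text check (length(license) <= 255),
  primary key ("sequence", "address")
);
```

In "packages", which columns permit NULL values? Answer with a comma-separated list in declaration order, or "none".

- address: declared NOT NULL → not nullable.
- package_id: part of the PRIMARY KEY, which implies NOT NULL → not nullable.
- weight: no NOT NULL constraint applies → nullable.
- fuel: declared NOT NULL → not nullable.
- eta: no NOT NULL constraint applies → nullable.
- license: DEFAULT only fills an omitted column; an explicit NULL is still allowed → nullable.
- sequence: CHECK does not forbid NULL (a CHECK constraint passes when its expression is NULL) → nullable.
- volume: CHECK does not forbid NULL (a CHECK constraint passes when its expression is NULL) → nullable.
- priority: part of the PRIMARY KEY, which implies NOT NULL → not nullable.
- name: UNIQUE does not imply NOT NULL → nullable.
- lat: UNIQUE does not imply NOT NULL → nullable.

weight, eta, license, sequence, volume, name, lat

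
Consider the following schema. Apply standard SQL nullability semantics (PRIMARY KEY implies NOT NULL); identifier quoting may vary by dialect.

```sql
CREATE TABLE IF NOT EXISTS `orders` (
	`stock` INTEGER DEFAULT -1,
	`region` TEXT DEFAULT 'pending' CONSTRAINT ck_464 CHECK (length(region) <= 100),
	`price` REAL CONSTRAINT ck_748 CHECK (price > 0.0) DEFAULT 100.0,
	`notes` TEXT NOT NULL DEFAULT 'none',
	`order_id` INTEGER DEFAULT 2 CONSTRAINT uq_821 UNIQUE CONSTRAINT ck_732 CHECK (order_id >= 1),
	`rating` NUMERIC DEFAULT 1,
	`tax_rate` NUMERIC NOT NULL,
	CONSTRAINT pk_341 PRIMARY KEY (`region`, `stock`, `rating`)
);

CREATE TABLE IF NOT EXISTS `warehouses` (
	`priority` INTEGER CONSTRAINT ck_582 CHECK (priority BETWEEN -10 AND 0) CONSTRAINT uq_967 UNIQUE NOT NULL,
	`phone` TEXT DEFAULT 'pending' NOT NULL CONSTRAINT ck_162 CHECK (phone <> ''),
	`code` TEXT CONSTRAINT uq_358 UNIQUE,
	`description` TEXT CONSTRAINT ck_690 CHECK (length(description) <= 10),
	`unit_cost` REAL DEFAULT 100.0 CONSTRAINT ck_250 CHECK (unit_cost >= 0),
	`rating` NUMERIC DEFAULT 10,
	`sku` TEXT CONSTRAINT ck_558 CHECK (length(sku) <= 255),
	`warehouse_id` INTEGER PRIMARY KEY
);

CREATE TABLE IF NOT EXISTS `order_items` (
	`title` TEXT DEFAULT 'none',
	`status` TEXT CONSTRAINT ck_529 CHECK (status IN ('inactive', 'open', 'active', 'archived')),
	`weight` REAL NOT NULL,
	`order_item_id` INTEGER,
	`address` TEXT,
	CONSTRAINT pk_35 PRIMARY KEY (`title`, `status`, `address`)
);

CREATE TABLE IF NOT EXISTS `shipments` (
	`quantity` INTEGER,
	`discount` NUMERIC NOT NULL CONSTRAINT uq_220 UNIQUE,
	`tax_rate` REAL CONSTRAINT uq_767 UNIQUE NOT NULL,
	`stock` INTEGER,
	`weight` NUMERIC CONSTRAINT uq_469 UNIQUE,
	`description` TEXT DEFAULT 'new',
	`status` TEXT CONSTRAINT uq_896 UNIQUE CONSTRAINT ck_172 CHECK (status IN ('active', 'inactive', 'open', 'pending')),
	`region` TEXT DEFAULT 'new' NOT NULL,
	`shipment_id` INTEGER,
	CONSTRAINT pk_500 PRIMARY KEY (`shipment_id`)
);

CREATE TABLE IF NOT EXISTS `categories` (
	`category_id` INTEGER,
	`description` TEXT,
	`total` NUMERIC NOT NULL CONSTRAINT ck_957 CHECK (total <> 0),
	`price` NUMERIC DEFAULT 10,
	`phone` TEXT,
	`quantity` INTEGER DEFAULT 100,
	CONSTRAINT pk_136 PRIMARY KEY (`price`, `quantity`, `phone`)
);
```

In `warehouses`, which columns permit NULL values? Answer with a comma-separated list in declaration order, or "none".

- priority: declared NOT NULL → not nullable.
- phone: declared NOT NULL → not nullable.
- code: UNIQUE does not imply NOT NULL → nullable.
- description: CHECK does not forbid NULL (a CHECK constraint passes when its expression is NULL) → nullable.
- unit_cost: CHECK does not forbid NULL (a CHECK constraint passes when its expression is NULL) → nullable.
- rating: DEFAULT only fills an omitted column; an explicit NULL is still allowed → nullable.
- sku: CHECK does not forbid NULL (a CHECK constraint passes when its expression is NULL) → nullable.
- warehouse_id: part of the PRIMARY KEY, which implies NOT NULL → not nullable.

code, description, unit_cost, rating, sku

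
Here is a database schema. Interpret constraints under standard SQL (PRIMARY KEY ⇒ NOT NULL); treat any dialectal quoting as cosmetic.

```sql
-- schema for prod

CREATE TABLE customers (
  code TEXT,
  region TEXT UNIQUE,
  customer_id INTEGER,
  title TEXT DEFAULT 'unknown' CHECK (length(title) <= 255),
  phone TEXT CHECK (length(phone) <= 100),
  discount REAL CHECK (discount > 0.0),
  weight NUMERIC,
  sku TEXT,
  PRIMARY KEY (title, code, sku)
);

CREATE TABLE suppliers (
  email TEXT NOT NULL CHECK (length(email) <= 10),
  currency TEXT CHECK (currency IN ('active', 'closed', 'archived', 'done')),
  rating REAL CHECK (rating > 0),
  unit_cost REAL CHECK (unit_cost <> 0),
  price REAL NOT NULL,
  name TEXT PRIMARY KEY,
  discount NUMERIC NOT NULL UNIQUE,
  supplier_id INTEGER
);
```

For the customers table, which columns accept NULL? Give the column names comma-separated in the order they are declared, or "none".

- code: part of the PRIMARY KEY, which implies NOT NULL → not nullable.
- region: UNIQUE does not imply NOT NULL → nullable.
- customer_id: no NOT NULL constraint applies → nullable.
- title: part of the PRIMARY KEY, which implies NOT NULL → not nullable.
- phone: CHECK does not forbid NULL (a CHECK constraint passes when its expression is NULL) → nullable.
- discount: CHECK does not forbid NULL (a CHECK constraint passes when its expression is NULL) → nullable.
- weight: no NOT NULL constraint applies → nullable.
- sku: part of the PRIMARY KEY, which implies NOT NULL → not nullable.

region, customer_id, phone, discount, weight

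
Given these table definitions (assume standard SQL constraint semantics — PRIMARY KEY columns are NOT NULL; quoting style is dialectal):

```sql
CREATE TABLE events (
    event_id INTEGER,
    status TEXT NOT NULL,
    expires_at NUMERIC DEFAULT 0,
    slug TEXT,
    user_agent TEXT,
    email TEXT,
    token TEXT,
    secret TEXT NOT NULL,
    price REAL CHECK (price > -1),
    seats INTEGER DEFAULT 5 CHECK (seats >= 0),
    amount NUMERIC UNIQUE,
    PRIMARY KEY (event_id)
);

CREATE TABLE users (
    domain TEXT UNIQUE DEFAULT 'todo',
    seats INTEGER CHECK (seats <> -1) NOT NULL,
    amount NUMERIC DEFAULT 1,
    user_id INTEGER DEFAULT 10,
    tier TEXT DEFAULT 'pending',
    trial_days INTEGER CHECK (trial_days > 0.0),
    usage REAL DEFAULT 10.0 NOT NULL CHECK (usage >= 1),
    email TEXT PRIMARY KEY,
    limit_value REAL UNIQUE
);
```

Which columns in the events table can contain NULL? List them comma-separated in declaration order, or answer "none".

- event_id: part of the PRIMARY KEY, which implies NOT NULL → not nullable.
- status: declared NOT NULL → not nullable.
- expires_at: DEFAULT only fills an omitted column; an explicit NULL is still allowed → nullable.
- slug: no NOT NULL constraint applies → nullable.
- user_agent: no NOT NULL constraint applies → nullable.
- email: no NOT NULL constraint applies → nullable.
- token: no NOT NULL constraint applies → nullable.
- secret: declared NOT NULL → not nullable.
- price: CHECK does not forbid NULL (a CHECK constraint passes when its expression is NULL) → nullable.
- seats: CHECK does not forbid NULL (a CHECK constraint passes when its expression is NULL) → nullable.
- amount: UNIQUE does not imply NOT NULL → nullable.

expires_at, slug, user_agent, email, token, price, seats, amount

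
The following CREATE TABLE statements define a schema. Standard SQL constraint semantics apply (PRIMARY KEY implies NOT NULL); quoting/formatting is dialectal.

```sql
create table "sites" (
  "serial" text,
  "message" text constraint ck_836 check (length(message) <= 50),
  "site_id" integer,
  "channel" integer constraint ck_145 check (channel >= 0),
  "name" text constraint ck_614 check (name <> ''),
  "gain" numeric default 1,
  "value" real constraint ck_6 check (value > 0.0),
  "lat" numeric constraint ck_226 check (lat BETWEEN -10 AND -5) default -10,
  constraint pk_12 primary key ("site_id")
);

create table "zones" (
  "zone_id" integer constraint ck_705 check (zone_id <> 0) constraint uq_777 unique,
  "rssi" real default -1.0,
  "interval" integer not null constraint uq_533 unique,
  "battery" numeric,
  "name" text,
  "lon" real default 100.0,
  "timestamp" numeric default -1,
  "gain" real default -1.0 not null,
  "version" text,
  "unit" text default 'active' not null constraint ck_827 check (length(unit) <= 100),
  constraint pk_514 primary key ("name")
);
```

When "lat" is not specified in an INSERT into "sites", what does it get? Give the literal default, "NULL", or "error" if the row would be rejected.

-10

lat has an explicit DEFAULT -10.
When the column is omitted from an INSERT, that default is used.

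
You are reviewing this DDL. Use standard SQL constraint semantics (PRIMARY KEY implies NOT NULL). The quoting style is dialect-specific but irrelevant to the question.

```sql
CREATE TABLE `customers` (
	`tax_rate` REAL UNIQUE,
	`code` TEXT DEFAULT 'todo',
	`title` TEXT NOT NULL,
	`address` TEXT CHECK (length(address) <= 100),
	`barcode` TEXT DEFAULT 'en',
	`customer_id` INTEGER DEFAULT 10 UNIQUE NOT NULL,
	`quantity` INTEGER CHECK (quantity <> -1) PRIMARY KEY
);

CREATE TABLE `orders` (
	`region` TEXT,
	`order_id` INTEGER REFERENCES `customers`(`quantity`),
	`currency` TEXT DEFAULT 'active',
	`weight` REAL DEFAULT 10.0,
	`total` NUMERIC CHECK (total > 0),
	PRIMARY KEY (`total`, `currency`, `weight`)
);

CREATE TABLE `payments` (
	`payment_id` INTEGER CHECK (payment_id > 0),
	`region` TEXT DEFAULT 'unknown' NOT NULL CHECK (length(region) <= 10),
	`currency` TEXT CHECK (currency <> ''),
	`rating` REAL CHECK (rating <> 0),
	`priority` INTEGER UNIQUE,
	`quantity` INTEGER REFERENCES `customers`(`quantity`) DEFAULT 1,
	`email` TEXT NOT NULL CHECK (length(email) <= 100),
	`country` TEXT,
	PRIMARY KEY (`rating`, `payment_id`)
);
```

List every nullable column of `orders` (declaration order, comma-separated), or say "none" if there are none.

- region: no NOT NULL constraint applies → nullable.
- order_id: a foreign key column may be NULL unless separately constrained → nullable.
- currency: part of the PRIMARY KEY, which implies NOT NULL → not nullable.
- weight: part of the PRIMARY KEY, which implies NOT NULL → not nullable.
- total: part of the PRIMARY KEY, which implies NOT NULL → not nullable.

region, order_id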